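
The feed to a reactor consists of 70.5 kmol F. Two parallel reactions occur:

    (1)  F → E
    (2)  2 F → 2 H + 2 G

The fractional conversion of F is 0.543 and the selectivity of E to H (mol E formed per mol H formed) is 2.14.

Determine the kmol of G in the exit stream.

Conversion of F: F consumed = 0.543 × 70.5 = 38.28 kmol = 1ξ₁ + 2ξ₂.
Selectivity: 1ξ₁ / (2ξ₂) = 2.14 → ξ₁ = 4.28 ξ₂.
Substitute: (1·4.28 + 2) ξ₂ = 38.28 → ξ₂ = 6.096 kmol, ξ₁ = 26.09 kmol.
Outlet amounts (n = n₀ + Σ ν·ξ):
  F: 70.5 − 1(26.09) − 2(6.096) = 32.22
  E: 0 + 1(26.09) = 26.09
  H: 0 + 2(6.096) = 12.19
  G: 0 + 2(6.096) = 12.19

12.2 kmol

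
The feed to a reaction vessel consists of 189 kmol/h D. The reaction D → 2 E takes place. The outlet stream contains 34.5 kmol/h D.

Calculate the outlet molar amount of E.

For D: n = n₀ − 1ξ → 34.5 = 189 − 1ξ, giving ξ = 154.5 kmol/h.
Outlet amounts (n = n₀ + ν ξ):
  D: 189 − 1(154.5) = 34.5
  E: 0 + 2(154.5) = 309

309 kmol/h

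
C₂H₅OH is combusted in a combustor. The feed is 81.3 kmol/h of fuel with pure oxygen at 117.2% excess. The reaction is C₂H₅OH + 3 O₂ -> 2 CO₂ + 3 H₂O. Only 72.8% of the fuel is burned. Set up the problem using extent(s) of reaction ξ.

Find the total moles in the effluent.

Stoichiometric O₂ = 3 × 81.3 = 243.9 kmol/h; O₂ fed = 243.9 × 2.172 = 529.8 kmol/h.
Fuel reacted = 0.728 × 81.3 → ξ = 59.19 kmol/h.
Outlet (n = n₀ + ν ξ):
  C₂H₅OH: 81.3 − 1(59.19) = 22.11
  O₂: 529.8 − 3(59.19) = 352.2
  CO₂: 0 + 2(59.19) = 118.4
  H₂O: 0 + 3(59.19) = 177.6
Total out = 22.11 + 352.2 + 118.4 + 177.6 = 670.2 kmol/h.

670 kmol/h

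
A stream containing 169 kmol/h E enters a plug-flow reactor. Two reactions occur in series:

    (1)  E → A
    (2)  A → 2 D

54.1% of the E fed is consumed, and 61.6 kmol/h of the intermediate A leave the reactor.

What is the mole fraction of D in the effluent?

0.3

Conversion of E: E consumed = 1ξ₁ = 0.541 × 169 → ξ₁ = 91.43 kmol/h.
A balance: n_A = 0 + 1ξ₁ − 1ξ₂ = 61.6 → ξ₂ = (1·91.43 − 61.6)/1 = 29.83 kmol/h.
Outlet amounts (n = n₀ + Σ ν·ξ):
  E: 169 − 1(91.43) = 77.57
  A: 0 + 1(91.43) − 1(29.83) = 61.6
  D: 0 + 2(29.83) = 59.66
Total out = 198.8 kmol/h; y_D = 59.66 / 198.8 = 0.3.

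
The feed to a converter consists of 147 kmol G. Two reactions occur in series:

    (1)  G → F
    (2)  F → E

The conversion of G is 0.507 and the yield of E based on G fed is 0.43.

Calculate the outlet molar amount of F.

11.3 kmol

Conversion of G: G consumed = 1ξ₁ = 0.507 × 147 → ξ₁ = 74.53 kmol.
Yield of E: 1ξ₂ / 147 = 0.43 → ξ₂ = 63.21 kmol.
Outlet amounts (n = n₀ + Σ ν·ξ):
  G: 147 − 1(74.53) = 72.47
  F: 0 + 1(74.53) − 1(63.21) = 11.32
  E: 0 + 1(63.21) = 63.21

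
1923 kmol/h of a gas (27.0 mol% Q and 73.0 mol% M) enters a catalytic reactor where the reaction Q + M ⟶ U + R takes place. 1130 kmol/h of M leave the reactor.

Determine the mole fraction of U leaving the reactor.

0.142

For M: n = n₀ − 1ξ → 1130 = 1404 − 1ξ, giving ξ = 273.8 kmol/h.
Outlet amounts (n = n₀ + ν ξ):
  Q: 519.2 − 1(273.8) = 245.4
  M: 1404 − 1(273.8) = 1130
  U: 0 + 1(273.8) = 273.8
  R: 0 + 1(273.8) = 273.8
Total out = 1923 kmol/h; y_U = 273.8 / 1923 = 0.1424.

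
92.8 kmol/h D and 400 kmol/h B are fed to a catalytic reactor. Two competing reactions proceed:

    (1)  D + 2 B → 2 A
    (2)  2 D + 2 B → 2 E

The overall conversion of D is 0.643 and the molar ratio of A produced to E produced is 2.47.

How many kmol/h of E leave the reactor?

26.7 kmol/h

Conversion of D: D consumed = 0.643 × 92.8 = 59.67 kmol/h = 1ξ₁ + 2ξ₂.
Selectivity: 2ξ₁ / (2ξ₂) = 2.47 → ξ₁ = 2.47 ξ₂.
Substitute: (1·2.47 + 2) ξ₂ = 59.67 → ξ₂ = 13.35 kmol/h, ξ₁ = 32.97 kmol/h.
Outlet amounts (n = n₀ + Σ ν·ξ):
  D: 92.8 − 1(32.97) − 2(13.35) = 33.13
  B: 400 − 2(32.97) − 2(13.35) = 307.4
  A: 0 + 2(32.97) = 65.94
  E: 0 + 2(13.35) = 26.7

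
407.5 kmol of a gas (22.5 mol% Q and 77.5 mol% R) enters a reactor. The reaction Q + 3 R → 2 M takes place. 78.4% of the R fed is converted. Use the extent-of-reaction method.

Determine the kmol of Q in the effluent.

R reacted = 0.784 × 315.8 = 247.6 kmol; ν_R = −3, so ξ = 247.6/3 = 82.53 kmol.
Outlet amounts (n = n₀ + ν ξ):
  Q: 91.69 − 1(82.53) = 9.155
  R: 315.8 − 3(82.53) = 68.22
  M: 0 + 2(82.53) = 165.1

9.16 kmol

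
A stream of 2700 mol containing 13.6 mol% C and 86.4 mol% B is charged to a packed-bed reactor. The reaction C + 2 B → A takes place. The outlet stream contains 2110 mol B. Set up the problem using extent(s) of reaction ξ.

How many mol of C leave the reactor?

For B: n = n₀ − 2ξ → 2110 = 2333 − 2ξ, giving ξ = 111.4 mol.
Outlet amounts (n = n₀ + ν ξ):
  C: 367.2 − 1(111.4) = 255.8
  B: 2333 − 2(111.4) = 2110
  A: 0 + 1(111.4) = 111.4

256 mol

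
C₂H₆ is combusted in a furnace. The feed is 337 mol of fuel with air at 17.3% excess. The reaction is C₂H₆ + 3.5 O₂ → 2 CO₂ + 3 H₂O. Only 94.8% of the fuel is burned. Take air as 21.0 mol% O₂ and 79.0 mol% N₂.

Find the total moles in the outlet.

Stoichiometric O₂ = 3.5 × 337 = 1180 mol; O₂ fed = 1180 × 1.173 = 1384 mol.
N₂ fed = 1384 × 79/21 = 5205 mol.
Fuel reacted = 0.948 × 337 → ξ = 319.5 mol.
Outlet (n = n₀ + ν ξ):
  C₂H₆: 337 − 1(319.5) = 17.52
  O₂: 1384 − 3.5(319.5) = 265.4
  N₂: 5205 (inert)
  CO₂: 0 + 2(319.5) = 639
  H₂O: 0 + 3(319.5) = 958.4
Total out = 17.52 + 265.4 + 5205 + 639 + 958.4 = 7085 mol.

7090 mol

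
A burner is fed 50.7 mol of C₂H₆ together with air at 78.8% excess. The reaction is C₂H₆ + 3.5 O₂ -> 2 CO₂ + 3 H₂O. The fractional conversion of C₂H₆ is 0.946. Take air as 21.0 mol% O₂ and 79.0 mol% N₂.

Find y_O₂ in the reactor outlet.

Stoichiometric O₂ = 3.5 × 50.7 = 177.5 mol; O₂ fed = 177.5 × 1.788 = 317.3 mol.
N₂ fed = 317.3 × 79/21 = 1194 mol.
Fuel reacted = 0.946 × 50.7 → ξ = 47.96 mol.
Outlet (n = n₀ + ν ξ):
  C₂H₆: 50.7 − 1(47.96) = 2.738
  O₂: 317.3 − 3.5(47.96) = 149.4
  N₂: 1194 (inert)
  CO₂: 0 + 2(47.96) = 95.92
  H₂O: 0 + 3(47.96) = 143.9
Total out = 1586 mol; y_O₂ = 149.4 / 1586 = 0.09423.

0.0942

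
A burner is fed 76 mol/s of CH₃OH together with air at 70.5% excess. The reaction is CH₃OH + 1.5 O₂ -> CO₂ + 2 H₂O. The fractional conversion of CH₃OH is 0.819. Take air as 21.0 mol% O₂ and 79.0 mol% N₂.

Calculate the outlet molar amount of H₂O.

Stoichiometric O₂ = 1.5 × 76 = 114 mol/s; O₂ fed = 114 × 1.705 = 194.4 mol/s.
N₂ fed = 194.4 × 79/21 = 731.2 mol/s.
Fuel reacted = 0.819 × 76 → ξ = 62.24 mol/s.
Outlet (n = n₀ + ν ξ):
  CH₃OH: 76 − 1(62.24) = 13.76
  O₂: 194.4 − 1.5(62.24) = 101
  N₂: 731.2 (inert)
  CO₂: 0 + 1(62.24) = 62.24
  H₂O: 0 + 2(62.24) = 124.5

124 mol/s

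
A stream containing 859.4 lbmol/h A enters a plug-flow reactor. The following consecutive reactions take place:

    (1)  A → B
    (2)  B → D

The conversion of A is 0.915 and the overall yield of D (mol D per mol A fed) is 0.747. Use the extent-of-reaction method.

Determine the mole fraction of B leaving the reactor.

0.168

Conversion of A: A consumed = 1ξ₁ = 0.915 × 859.4 → ξ₁ = 786.4 lbmol/h.
Yield of D: 1ξ₂ / 859.4 = 0.747 → ξ₂ = 642 lbmol/h.
Outlet amounts (n = n₀ + Σ ν·ξ):
  A: 859.4 − 1(786.4) = 73.05
  B: 0 + 1(786.4) − 1(642) = 144.4
  D: 0 + 1(642) = 642
Total out = 859.4 lbmol/h; y_B = 144.4 / 859.4 = 0.168.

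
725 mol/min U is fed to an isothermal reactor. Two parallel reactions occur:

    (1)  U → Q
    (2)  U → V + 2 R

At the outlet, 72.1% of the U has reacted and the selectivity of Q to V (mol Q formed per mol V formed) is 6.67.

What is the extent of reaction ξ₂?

ξ₂ = 68.2 mol/min

Conversion of U: U consumed = 0.721 × 725 = 522.7 mol/min = 1ξ₁ + 1ξ₂.
Selectivity: 1ξ₁ / (1ξ₂) = 6.67 → ξ₁ = 6.67 ξ₂.
Substitute: (1·6.67 + 1) ξ₂ = 522.7 → ξ₂ = 68.15 mol/min, ξ₁ = 454.6 mol/min.
Outlet amounts (n = n₀ + Σ ν·ξ):
  U: 725 − 1(454.6) − 1(68.15) = 202.3
  Q: 0 + 1(454.6) = 454.6
  V: 0 + 1(68.15) = 68.15
  R: 0 + 2(68.15) = 136.3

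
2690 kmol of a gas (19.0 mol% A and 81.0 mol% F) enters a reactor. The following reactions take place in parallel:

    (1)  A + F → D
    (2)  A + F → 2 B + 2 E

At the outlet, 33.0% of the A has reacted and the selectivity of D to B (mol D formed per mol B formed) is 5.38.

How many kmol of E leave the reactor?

Conversion of A: A consumed = 0.33 × 511.1 = 168.7 kmol = 1ξ₁ + 1ξ₂.
Selectivity: 1ξ₁ / (2ξ₂) = 5.38 → ξ₁ = 10.76 ξ₂.
Substitute: (1·10.76 + 1) ξ₂ = 168.7 → ξ₂ = 14.34 kmol, ξ₁ = 154.3 kmol.
Outlet amounts (n = n₀ + Σ ν·ξ):
  A: 511.1 − 1(154.3) − 1(14.34) = 342.4
  F: 2179 − 1(154.3) − 1(14.34) = 2010
  D: 0 + 1(154.3) = 154.3
  B: 0 + 2(14.34) = 28.68
  E: 0 + 2(14.34) = 28.68

28.7 kmol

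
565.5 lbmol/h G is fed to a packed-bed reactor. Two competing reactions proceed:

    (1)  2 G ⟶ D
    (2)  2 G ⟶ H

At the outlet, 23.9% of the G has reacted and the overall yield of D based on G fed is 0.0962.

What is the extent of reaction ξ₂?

ξ₂ = 13.2 lbmol/h

Yield of D: 1ξ₁ / 565.5 = 0.0962 → ξ₁ = 54.4 lbmol/h.
Conversion of G: 2ξ₁ + 2ξ₂ = 0.239 × 565.5 = 135.2 → ξ₂ = 13.18 lbmol/h.
Outlet amounts (n = n₀ + Σ ν·ξ):
  G: 565.5 − 2(54.4) − 2(13.18) = 430.3
  D: 0 + 1(54.4) = 54.4
  H: 0 + 1(13.18) = 13.18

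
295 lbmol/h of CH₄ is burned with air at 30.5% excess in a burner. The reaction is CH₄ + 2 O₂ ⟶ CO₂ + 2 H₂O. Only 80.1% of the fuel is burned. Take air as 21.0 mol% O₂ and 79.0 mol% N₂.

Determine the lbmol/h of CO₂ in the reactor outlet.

236 lbmol/h

Stoichiometric O₂ = 2 × 295 = 590 lbmol/h; O₂ fed = 590 × 1.305 = 769.9 lbmol/h.
N₂ fed = 769.9 × 79/21 = 2896 lbmol/h.
Fuel reacted = 0.801 × 295 → ξ = 236.3 lbmol/h.
Outlet (n = n₀ + ν ξ):
  CH₄: 295 − 1(236.3) = 58.7
  O₂: 769.9 − 2(236.3) = 297.4
  N₂: 2896 (inert)
  CO₂: 0 + 1(236.3) = 236.3
  H₂O: 0 + 2(236.3) = 472.6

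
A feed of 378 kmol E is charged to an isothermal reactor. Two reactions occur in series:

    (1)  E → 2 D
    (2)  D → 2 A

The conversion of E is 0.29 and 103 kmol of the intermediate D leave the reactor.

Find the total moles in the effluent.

Conversion of E: E consumed = 1ξ₁ = 0.29 × 378 → ξ₁ = 109.6 kmol.
D balance: n_D = 0 + 2ξ₁ − 1ξ₂ = 103 → ξ₂ = (2·109.6 − 103)/1 = 116.2 kmol.
Outlet amounts (n = n₀ + Σ ν·ξ):
  E: 378 − 1(109.6) = 268.4
  D: 0 + 2(109.6) − 1(116.2) = 103
  A: 0 + 2(116.2) = 232.5
Total out = 268.4 + 103 + 232.5 = 603.9 kmol.

604 kmol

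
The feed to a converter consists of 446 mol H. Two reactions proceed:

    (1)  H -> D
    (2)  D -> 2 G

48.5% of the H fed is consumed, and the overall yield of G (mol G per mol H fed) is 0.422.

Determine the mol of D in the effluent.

122 mol

Conversion of H: H consumed = 1ξ₁ = 0.485 × 446 → ξ₁ = 216.3 mol.
Yield of G: 2ξ₂ / 446 = 0.422 → ξ₂ = 94.11 mol.
Outlet amounts (n = n₀ + Σ ν·ξ):
  H: 446 − 1(216.3) = 229.7
  D: 0 + 1(216.3) − 1(94.11) = 122.2
  G: 0 + 2(94.11) = 188.2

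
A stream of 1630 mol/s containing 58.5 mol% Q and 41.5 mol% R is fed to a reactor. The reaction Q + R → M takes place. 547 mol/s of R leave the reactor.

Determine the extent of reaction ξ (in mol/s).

ξ = 129 mol/s

For R: n = n₀ − 1ξ → 547 = 676.5 − 1ξ, giving ξ = 129.5 mol/s.
Outlet amounts (n = n₀ + ν ξ):
  Q: 953.5 − 1(129.5) = 824.1
  R: 676.5 − 1(129.5) = 547
  M: 0 + 1(129.5) = 129.5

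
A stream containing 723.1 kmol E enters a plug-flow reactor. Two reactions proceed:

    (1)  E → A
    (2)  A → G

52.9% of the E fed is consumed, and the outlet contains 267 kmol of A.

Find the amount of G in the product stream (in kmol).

Conversion of E: E consumed = 1ξ₁ = 0.529 × 723.1 → ξ₁ = 382.5 kmol.
A balance: n_A = 0 + 1ξ₁ − 1ξ₂ = 267 → ξ₂ = (1·382.5 − 267)/1 = 115.5 kmol.
Outlet amounts (n = n₀ + Σ ν·ξ):
  E: 723.1 − 1(382.5) = 340.6
  A: 0 + 1(382.5) − 1(115.5) = 267
  G: 0 + 1(115.5) = 115.5

116 kmol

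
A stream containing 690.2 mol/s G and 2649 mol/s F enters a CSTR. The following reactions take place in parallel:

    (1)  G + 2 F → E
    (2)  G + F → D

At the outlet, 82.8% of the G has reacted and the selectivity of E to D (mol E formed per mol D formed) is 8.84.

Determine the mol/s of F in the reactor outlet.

1560 mol/s

Conversion of G: G consumed = 0.828 × 690.2 = 571.5 mol/s = 1ξ₁ + 1ξ₂.
Selectivity: 1ξ₁ / (1ξ₂) = 8.84 → ξ₁ = 8.84 ξ₂.
Substitute: (1·8.84 + 1) ξ₂ = 571.5 → ξ₂ = 58.08 mol/s, ξ₁ = 513.4 mol/s.
Outlet amounts (n = n₀ + Σ ν·ξ):
  G: 690.2 − 1(513.4) − 1(58.08) = 118.7
  F: 2649 − 2(513.4) − 1(58.08) = 1564
  E: 0 + 1(513.4) = 513.4
  D: 0 + 1(58.08) = 58.08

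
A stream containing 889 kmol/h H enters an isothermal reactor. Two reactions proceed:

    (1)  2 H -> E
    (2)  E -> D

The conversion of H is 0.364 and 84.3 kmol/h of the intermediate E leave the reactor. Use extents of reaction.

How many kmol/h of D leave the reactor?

Conversion of H: H consumed = 2ξ₁ = 0.364 × 889 → ξ₁ = 161.8 kmol/h.
E balance: n_E = 0 + 1ξ₁ − 1ξ₂ = 84.3 → ξ₂ = (1·161.8 − 84.3)/1 = 77.5 kmol/h.
Outlet amounts (n = n₀ + Σ ν·ξ):
  H: 889 − 2(161.8) = 565.4
  E: 0 + 1(161.8) − 1(77.5) = 84.3
  D: 0 + 1(77.5) = 77.5

77.5 kmol/h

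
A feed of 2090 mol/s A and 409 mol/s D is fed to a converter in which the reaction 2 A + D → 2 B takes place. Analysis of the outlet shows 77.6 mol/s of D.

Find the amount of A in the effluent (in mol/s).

1430 mol/s

For D: n = n₀ − 1ξ → 77.6 = 409 − 1ξ, giving ξ = 331.4 mol/s.
Outlet amounts (n = n₀ + ν ξ):
  A: 2090 − 2(331.4) = 1427
  D: 409 − 1(331.4) = 77.6
  B: 0 + 2(331.4) = 662.8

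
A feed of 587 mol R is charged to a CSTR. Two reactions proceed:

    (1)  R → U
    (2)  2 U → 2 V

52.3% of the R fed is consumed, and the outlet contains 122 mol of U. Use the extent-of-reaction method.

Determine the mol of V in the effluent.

185 mol

Conversion of R: R consumed = 1ξ₁ = 0.523 × 587 → ξ₁ = 307 mol.
U balance: n_U = 0 + 1ξ₁ − 2ξ₂ = 122 → ξ₂ = (1·307 − 122)/2 = 92.5 mol.
Outlet amounts (n = n₀ + Σ ν·ξ):
  R: 587 − 1(307) = 280
  U: 0 + 1(307) − 2(92.5) = 122
  V: 0 + 2(92.5) = 185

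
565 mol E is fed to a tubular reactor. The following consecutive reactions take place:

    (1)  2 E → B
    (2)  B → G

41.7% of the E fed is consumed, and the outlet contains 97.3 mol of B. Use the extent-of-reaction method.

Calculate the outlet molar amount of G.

20.5 mol

Conversion of E: E consumed = 2ξ₁ = 0.417 × 565 → ξ₁ = 117.8 mol.
B balance: n_B = 0 + 1ξ₁ − 1ξ₂ = 97.3 → ξ₂ = (1·117.8 − 97.3)/1 = 20.5 mol.
Outlet amounts (n = n₀ + Σ ν·ξ):
  E: 565 − 2(117.8) = 329.4
  B: 0 + 1(117.8) − 1(20.5) = 97.3
  G: 0 + 1(20.5) = 20.5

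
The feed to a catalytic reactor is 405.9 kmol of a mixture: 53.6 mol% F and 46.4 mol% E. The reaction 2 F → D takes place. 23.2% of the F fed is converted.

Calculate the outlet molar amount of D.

F reacted = 0.232 × 217.6 = 50.47 kmol; ν_F = −2, so ξ = 50.47/2 = 25.24 kmol.
Outlet amounts (n = n₀ + ν ξ):
  F: 217.6 − 2(25.24) = 167.1
  D: 0 + 1(25.24) = 25.24
  E: 188.3 (inert)

25.2 kmol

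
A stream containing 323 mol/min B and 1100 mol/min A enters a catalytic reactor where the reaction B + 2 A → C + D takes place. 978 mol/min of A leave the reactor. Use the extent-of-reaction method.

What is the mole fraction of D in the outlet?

For A: n = n₀ − 2ξ → 978 = 1100 − 2ξ, giving ξ = 61 mol/min.
Outlet amounts (n = n₀ + ν ξ):
  B: 323 − 1(61) = 262
  A: 1100 − 2(61) = 978
  C: 0 + 1(61) = 61
  D: 0 + 1(61) = 61
Total out = 1362 mol/min; y_D = 61 / 1362 = 0.04479.

0.0448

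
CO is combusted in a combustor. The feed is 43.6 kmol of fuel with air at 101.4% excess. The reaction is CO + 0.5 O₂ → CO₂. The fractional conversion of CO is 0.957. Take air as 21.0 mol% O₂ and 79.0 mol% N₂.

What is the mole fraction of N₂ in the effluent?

0.713

Stoichiometric O₂ = 0.5 × 43.6 = 21.8 kmol; O₂ fed = 21.8 × 2.014 = 43.91 kmol.
N₂ fed = 43.91 × 79/21 = 165.2 kmol.
Fuel reacted = 0.957 × 43.6 → ξ = 41.73 kmol.
Outlet (n = n₀ + ν ξ):
  CO: 43.6 − 1(41.73) = 1.875
  O₂: 43.91 − 0.5(41.73) = 23.04
  N₂: 165.2 (inert)
  CO₂: 0 + 1(41.73) = 41.73
Total out = 231.8 kmol; y_N₂ = 165.2 / 231.8 = 0.7125.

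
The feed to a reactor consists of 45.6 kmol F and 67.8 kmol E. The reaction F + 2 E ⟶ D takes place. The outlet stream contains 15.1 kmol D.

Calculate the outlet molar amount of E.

For D: n = n₀ + 1ξ → 15.1 = 0 + 1ξ, giving ξ = 15.1 kmol.
Outlet amounts (n = n₀ + ν ξ):
  F: 45.6 − 1(15.1) = 30.5
  E: 67.8 − 2(15.1) = 37.6
  D: 0 + 1(15.1) = 15.1

37.6 kmol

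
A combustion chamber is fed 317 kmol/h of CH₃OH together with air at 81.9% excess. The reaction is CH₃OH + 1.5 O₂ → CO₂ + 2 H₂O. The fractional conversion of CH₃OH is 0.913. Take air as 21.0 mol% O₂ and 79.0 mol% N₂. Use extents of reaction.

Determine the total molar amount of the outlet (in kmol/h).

Stoichiometric O₂ = 1.5 × 317 = 475.5 kmol/h; O₂ fed = 475.5 × 1.819 = 864.9 kmol/h.
N₂ fed = 864.9 × 79/21 = 3254 kmol/h.
Fuel reacted = 0.913 × 317 → ξ = 289.4 kmol/h.
Outlet (n = n₀ + ν ξ):
  CH₃OH: 317 − 1(289.4) = 27.58
  O₂: 864.9 − 1.5(289.4) = 430.8
  N₂: 3254 (inert)
  CO₂: 0 + 1(289.4) = 289.4
  H₂O: 0 + 2(289.4) = 578.8
Total out = 27.58 + 430.8 + 3254 + 289.4 + 578.8 = 4580 kmol/h.

4580 kmol/h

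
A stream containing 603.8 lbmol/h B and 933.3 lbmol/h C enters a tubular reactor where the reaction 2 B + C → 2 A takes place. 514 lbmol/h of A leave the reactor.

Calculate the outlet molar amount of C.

For A: n = n₀ + 2ξ → 514 = 0 + 2ξ, giving ξ = 257 lbmol/h.
Outlet amounts (n = n₀ + ν ξ):
  B: 603.8 − 2(257) = 89.8
  C: 933.3 − 1(257) = 676.3
  A: 0 + 2(257) = 514

676 lbmol/h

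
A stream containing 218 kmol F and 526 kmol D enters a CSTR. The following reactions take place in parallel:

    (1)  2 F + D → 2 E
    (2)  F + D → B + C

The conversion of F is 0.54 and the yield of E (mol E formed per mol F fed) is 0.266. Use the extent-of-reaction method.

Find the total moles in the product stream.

715 kmol

Yield of E: 2ξ₁ / 218 = 0.266 → ξ₁ = 28.99 kmol.
Conversion of F: 2ξ₁ + 1ξ₂ = 0.54 × 218 = 117.7 → ξ₂ = 59.73 kmol.
Outlet amounts (n = n₀ + Σ ν·ξ):
  F: 218 − 2(28.99) − 1(59.73) = 100.3
  D: 526 − 1(28.99) − 1(59.73) = 437.3
  E: 0 + 2(28.99) = 57.99
  B: 0 + 1(59.73) = 59.73
  C: 0 + 1(59.73) = 59.73
Total out = 100.3 + 437.3 + 57.99 + 59.73 + 59.73 = 715 kmol.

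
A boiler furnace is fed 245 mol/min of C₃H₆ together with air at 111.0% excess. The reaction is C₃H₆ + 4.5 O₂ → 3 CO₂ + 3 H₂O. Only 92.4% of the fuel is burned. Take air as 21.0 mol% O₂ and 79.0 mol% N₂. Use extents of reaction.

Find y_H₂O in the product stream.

Stoichiometric O₂ = 4.5 × 245 = 1102 mol/min; O₂ fed = 1102 × 2.110 = 2326 mol/min.
N₂ fed = 2326 × 79/21 = 8751 mol/min.
Fuel reacted = 0.924 × 245 → ξ = 226.4 mol/min.
Outlet (n = n₀ + ν ξ):
  C₃H₆: 245 − 1(226.4) = 18.62
  O₂: 2326 − 4.5(226.4) = 1308
  N₂: 8751 (inert)
  CO₂: 0 + 3(226.4) = 679.1
  H₂O: 0 + 3(226.4) = 679.1
Total out = 11440 mol/min; y_H₂O = 679.1 / 11440 = 0.05939.

0.0594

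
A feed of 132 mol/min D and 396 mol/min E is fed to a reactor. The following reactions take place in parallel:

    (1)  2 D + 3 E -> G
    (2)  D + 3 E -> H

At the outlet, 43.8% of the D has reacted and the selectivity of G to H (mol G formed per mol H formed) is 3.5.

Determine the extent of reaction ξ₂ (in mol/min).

ξ₂ = 7.23 mol/min

Conversion of D: D consumed = 0.438 × 132 = 57.82 mol/min = 2ξ₁ + 1ξ₂.
Selectivity: 1ξ₁ / (1ξ₂) = 3.5 → ξ₁ = 3.5 ξ₂.
Substitute: (2·3.5 + 1) ξ₂ = 57.82 → ξ₂ = 7.227 mol/min, ξ₁ = 25.29 mol/min.
Outlet amounts (n = n₀ + Σ ν·ξ):
  D: 132 − 2(25.29) − 1(7.227) = 74.18
  E: 396 − 3(25.29) − 3(7.227) = 298.4
  G: 0 + 1(25.29) = 25.29
  H: 0 + 1(7.227) = 7.227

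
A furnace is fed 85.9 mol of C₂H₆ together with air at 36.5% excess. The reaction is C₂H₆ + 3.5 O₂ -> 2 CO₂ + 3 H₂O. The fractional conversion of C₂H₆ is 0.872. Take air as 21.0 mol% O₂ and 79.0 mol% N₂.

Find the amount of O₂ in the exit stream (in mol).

148 mol

Stoichiometric O₂ = 3.5 × 85.9 = 300.7 mol; O₂ fed = 300.7 × 1.365 = 410.4 mol.
N₂ fed = 410.4 × 79/21 = 1544 mol.
Fuel reacted = 0.872 × 85.9 → ξ = 74.9 mol.
Outlet (n = n₀ + ν ξ):
  C₂H₆: 85.9 − 1(74.9) = 11
  O₂: 410.4 − 3.5(74.9) = 148.2
  N₂: 1544 (inert)
  CO₂: 0 + 2(74.9) = 149.8
  H₂O: 0 + 3(74.9) = 224.7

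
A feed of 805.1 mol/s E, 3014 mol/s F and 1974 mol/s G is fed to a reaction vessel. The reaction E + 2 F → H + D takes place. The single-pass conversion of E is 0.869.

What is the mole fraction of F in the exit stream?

E reacted = 0.869 × 805.1 = 699.6 mol/s; ν_E = −1, so ξ = 699.6/1 = 699.6 mol/s.
Outlet amounts (n = n₀ + ν ξ):
  E: 805.1 − 1(699.6) = 105.5
  F: 3014 − 2(699.6) = 1615
  H: 0 + 1(699.6) = 699.6
  D: 0 + 1(699.6) = 699.6
  G: 1974 (inert)
Total out = 5093 mol/s; y_F = 1615 / 5093 = 0.317.

0.317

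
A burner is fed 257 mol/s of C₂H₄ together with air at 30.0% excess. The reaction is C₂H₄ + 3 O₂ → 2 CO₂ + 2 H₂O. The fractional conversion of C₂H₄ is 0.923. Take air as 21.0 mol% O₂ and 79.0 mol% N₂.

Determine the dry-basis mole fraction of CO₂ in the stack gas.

0.104

Stoichiometric O₂ = 3 × 257 = 771 mol/s; O₂ fed = 771 × 1.300 = 1002 mol/s.
N₂ fed = 1002 × 79/21 = 3771 mol/s.
Fuel reacted = 0.923 × 257 → ξ = 237.2 mol/s.
Outlet (n = n₀ + ν ξ):
  C₂H₄: 257 − 1(237.2) = 19.79
  O₂: 1002 − 3(237.2) = 290.7
  N₂: 3771 (inert)
  CO₂: 0 + 2(237.2) = 474.4
  H₂O: 0 + 2(237.2) = 474.4
Dry total = 4555 mol/s; y_CO₂ (dry) = 474.4 / 4555 = 0.1041.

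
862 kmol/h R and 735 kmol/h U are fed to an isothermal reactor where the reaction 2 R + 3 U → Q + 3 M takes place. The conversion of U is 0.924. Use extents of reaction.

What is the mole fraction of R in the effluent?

U reacted = 0.924 × 735 = 679.1 kmol/h; ν_U = −3, so ξ = 679.1/3 = 226.4 kmol/h.
Outlet amounts (n = n₀ + ν ξ):
  R: 862 − 2(226.4) = 409.2
  U: 735 − 3(226.4) = 55.86
  Q: 0 + 1(226.4) = 226.4
  M: 0 + 3(226.4) = 679.1
Total out = 1371 kmol/h; y_R = 409.2 / 1371 = 0.2986.

0.299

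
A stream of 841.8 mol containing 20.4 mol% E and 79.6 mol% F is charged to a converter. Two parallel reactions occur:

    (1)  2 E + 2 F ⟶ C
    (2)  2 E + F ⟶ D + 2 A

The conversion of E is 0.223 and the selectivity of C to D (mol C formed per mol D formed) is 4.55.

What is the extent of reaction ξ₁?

ξ₁ = 15.7 mol

Conversion of E: E consumed = 0.223 × 171.7 = 38.3 mol = 2ξ₁ + 2ξ₂.
Selectivity: 1ξ₁ / (1ξ₂) = 4.55 → ξ₁ = 4.55 ξ₂.
Substitute: (2·4.55 + 2) ξ₂ = 38.3 → ξ₂ = 3.45 mol, ξ₁ = 15.7 mol.
Outlet amounts (n = n₀ + Σ ν·ξ):
  E: 171.7 − 2(15.7) − 2(3.45) = 133.4
  F: 670.1 − 2(15.7) − 1(3.45) = 635.2
  C: 0 + 1(15.7) = 15.7
  D: 0 + 1(3.45) = 3.45
  A: 0 + 2(3.45) = 6.9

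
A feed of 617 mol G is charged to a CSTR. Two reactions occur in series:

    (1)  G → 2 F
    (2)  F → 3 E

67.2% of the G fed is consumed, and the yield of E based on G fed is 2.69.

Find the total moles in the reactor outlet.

2140 mol

Conversion of G: G consumed = 1ξ₁ = 0.672 × 617 → ξ₁ = 414.6 mol.
Yield of E: 3ξ₂ / 617 = 2.69 → ξ₂ = 553.2 mol.
Outlet amounts (n = n₀ + Σ ν·ξ):
  G: 617 − 1(414.6) = 202.4
  F: 0 + 2(414.6) − 1(553.2) = 276
  E: 0 + 3(553.2) = 1660
Total out = 202.4 + 276 + 1660 = 2138 mol.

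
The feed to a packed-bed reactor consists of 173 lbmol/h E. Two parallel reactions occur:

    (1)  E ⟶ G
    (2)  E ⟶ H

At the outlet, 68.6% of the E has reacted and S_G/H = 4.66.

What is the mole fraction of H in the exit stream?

Conversion of E: E consumed = 0.686 × 173 = 118.7 lbmol/h = 1ξ₁ + 1ξ₂.
Selectivity: 1ξ₁ / (1ξ₂) = 4.66 → ξ₁ = 4.66 ξ₂.
Substitute: (1·4.66 + 1) ξ₂ = 118.7 → ξ₂ = 20.97 lbmol/h, ξ₁ = 97.71 lbmol/h.
Outlet amounts (n = n₀ + Σ ν·ξ):
  E: 173 − 1(97.71) − 1(20.97) = 54.32
  G: 0 + 1(97.71) = 97.71
  H: 0 + 1(20.97) = 20.97
Total out = 173 lbmol/h; y_H = 20.97 / 173 = 0.1212.

0.121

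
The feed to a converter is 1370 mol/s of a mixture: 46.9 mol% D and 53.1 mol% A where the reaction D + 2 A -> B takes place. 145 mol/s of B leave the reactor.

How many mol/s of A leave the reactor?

For B: n = n₀ + 1ξ → 145 = 0 + 1ξ, giving ξ = 145 mol/s.
Outlet amounts (n = n₀ + ν ξ):
  D: 642.5 − 1(145) = 497.5
  A: 727.5 − 2(145) = 437.5
  B: 0 + 1(145) = 145

437 mol/s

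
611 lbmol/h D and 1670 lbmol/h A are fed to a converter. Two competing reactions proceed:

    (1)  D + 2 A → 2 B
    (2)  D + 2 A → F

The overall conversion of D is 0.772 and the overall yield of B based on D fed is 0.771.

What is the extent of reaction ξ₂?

ξ₂ = 236 lbmol/h

Yield of B: 2ξ₁ / 611 = 0.771 → ξ₁ = 235.5 lbmol/h.
Conversion of D: 1ξ₁ + 1ξ₂ = 0.772 × 611 = 471.7 → ξ₂ = 236.2 lbmol/h.
Outlet amounts (n = n₀ + Σ ν·ξ):
  D: 611 − 1(235.5) − 1(236.2) = 139.3
  A: 1670 − 2(235.5) − 2(236.2) = 726.6
  B: 0 + 2(235.5) = 471.1
  F: 0 + 1(236.2) = 236.2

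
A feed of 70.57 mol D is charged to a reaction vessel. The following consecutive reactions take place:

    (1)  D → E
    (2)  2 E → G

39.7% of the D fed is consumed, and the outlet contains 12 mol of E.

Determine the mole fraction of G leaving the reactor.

0.128

Conversion of D: D consumed = 1ξ₁ = 0.397 × 70.57 → ξ₁ = 28.02 mol.
E balance: n_E = 0 + 1ξ₁ − 2ξ₂ = 12 → ξ₂ = (1·28.02 − 12)/2 = 8.008 mol.
Outlet amounts (n = n₀ + Σ ν·ξ):
  D: 70.57 − 1(28.02) = 42.55
  E: 0 + 1(28.02) − 2(8.008) = 12
  G: 0 + 1(8.008) = 8.008
Total out = 62.56 mol; y_G = 8.008 / 62.56 = 0.128.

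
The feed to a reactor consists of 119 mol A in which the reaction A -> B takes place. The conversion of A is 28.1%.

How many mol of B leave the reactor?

A reacted = 0.281 × 119 = 33.44 mol; ν_A = −1, so ξ = 33.44/1 = 33.44 mol.
Outlet amounts (n = n₀ + ν ξ):
  A: 119 − 1(33.44) = 85.56
  B: 0 + 1(33.44) = 33.44

33.4 mol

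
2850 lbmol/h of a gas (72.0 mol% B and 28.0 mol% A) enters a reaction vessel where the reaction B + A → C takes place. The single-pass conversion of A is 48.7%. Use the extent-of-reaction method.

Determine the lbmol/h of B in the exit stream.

A reacted = 0.487 × 798 = 388.6 lbmol/h; ν_A = −1, so ξ = 388.6/1 = 388.6 lbmol/h.
Outlet amounts (n = n₀ + ν ξ):
  B: 2052 − 1(388.6) = 1663
  A: 798 − 1(388.6) = 409.4
  C: 0 + 1(388.6) = 388.6

1660 lbmol/h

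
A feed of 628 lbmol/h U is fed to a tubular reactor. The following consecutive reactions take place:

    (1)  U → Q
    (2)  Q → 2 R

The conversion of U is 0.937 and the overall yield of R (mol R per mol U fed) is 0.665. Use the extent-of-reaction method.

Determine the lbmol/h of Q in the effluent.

Conversion of U: U consumed = 1ξ₁ = 0.937 × 628 → ξ₁ = 588.4 lbmol/h.
Yield of R: 2ξ₂ / 628 = 0.665 → ξ₂ = 208.8 lbmol/h.
Outlet amounts (n = n₀ + Σ ν·ξ):
  U: 628 − 1(588.4) = 39.56
  Q: 0 + 1(588.4) − 1(208.8) = 379.6
  R: 0 + 2(208.8) = 417.6

380 lbmol/h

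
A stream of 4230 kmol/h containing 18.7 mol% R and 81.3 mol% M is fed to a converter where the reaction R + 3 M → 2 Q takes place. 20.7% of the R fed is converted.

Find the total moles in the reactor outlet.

3900 kmol/h

R reacted = 0.207 × 791 = 163.7 kmol/h; ν_R = −1, so ξ = 163.7/1 = 163.7 kmol/h.
Outlet amounts (n = n₀ + ν ξ):
  R: 791 − 1(163.7) = 627.3
  M: 3439 − 3(163.7) = 2948
  Q: 0 + 2(163.7) = 327.5
Total out = 627.3 + 2948 + 327.5 = 3903 kmol/h.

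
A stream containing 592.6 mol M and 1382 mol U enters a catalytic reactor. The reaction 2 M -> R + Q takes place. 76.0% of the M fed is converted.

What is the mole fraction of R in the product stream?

M reacted = 0.76 × 592.6 = 450.4 mol; ν_M = −2, so ξ = 450.4/2 = 225.2 mol.
Outlet amounts (n = n₀ + ν ξ):
  M: 592.6 − 2(225.2) = 142.2
  R: 0 + 1(225.2) = 225.2
  Q: 0 + 1(225.2) = 225.2
  U: 1382 (inert)
Total out = 1975 mol; y_R = 225.2 / 1975 = 0.114.

0.114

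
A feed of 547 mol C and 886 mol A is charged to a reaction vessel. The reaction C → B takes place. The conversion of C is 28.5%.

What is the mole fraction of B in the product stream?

C reacted = 0.285 × 547 = 155.9 mol; ν_C = −1, so ξ = 155.9/1 = 155.9 mol.
Outlet amounts (n = n₀ + ν ξ):
  C: 547 − 1(155.9) = 391.1
  B: 0 + 1(155.9) = 155.9
  A: 886 (inert)
Total out = 1433 mol; y_B = 155.9 / 1433 = 0.1088.

0.109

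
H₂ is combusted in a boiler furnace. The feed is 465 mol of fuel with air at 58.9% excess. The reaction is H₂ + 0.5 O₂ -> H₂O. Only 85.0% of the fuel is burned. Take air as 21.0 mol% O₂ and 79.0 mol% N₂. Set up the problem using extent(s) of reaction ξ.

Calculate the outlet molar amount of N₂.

1390 mol

Stoichiometric O₂ = 0.5 × 465 = 232.5 mol; O₂ fed = 232.5 × 1.589 = 369.4 mol.
N₂ fed = 369.4 × 79/21 = 1390 mol.
Fuel reacted = 0.85 × 465 → ξ = 395.2 mol.
Outlet (n = n₀ + ν ξ):
  H₂: 465 − 1(395.2) = 69.75
  O₂: 369.4 − 0.5(395.2) = 171.8
  N₂: 1390 (inert)
  H₂O: 0 + 1(395.2) = 395.2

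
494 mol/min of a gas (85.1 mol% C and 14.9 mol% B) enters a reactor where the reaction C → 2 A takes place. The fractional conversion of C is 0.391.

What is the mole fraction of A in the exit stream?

0.499

C reacted = 0.391 × 420.4 = 164.4 mol/min; ν_C = −1, so ξ = 164.4/1 = 164.4 mol/min.
Outlet amounts (n = n₀ + ν ξ):
  C: 420.4 − 1(164.4) = 256
  A: 0 + 2(164.4) = 328.7
  B: 73.61 (inert)
Total out = 658.4 mol/min; y_A = 328.7 / 658.4 = 0.4993.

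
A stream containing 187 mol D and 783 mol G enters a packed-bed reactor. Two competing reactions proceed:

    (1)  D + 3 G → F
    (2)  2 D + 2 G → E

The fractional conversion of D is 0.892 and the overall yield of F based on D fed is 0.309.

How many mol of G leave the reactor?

501 mol

Yield of F: 1ξ₁ / 187 = 0.309 → ξ₁ = 57.78 mol.
Conversion of D: 1ξ₁ + 2ξ₂ = 0.892 × 187 = 166.8 → ξ₂ = 54.51 mol.
Outlet amounts (n = n₀ + Σ ν·ξ):
  D: 187 − 1(57.78) − 2(54.51) = 20.2
  G: 783 − 3(57.78) − 2(54.51) = 500.6
  F: 0 + 1(57.78) = 57.78
  E: 0 + 1(54.51) = 54.51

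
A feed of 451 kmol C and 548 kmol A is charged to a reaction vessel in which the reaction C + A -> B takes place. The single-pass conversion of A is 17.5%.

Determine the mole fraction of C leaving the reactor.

A reacted = 0.175 × 548 = 95.9 kmol; ν_A = −1, so ξ = 95.9/1 = 95.9 kmol.
Outlet amounts (n = n₀ + ν ξ):
  C: 451 − 1(95.9) = 355.1
  A: 548 − 1(95.9) = 452.1
  B: 0 + 1(95.9) = 95.9
Total out = 903.1 kmol; y_C = 355.1 / 903.1 = 0.3932.

0.393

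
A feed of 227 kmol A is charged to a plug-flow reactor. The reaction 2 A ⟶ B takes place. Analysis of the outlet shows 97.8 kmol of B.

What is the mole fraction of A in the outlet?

0.243

For B: n = n₀ + 1ξ → 97.8 = 0 + 1ξ, giving ξ = 97.8 kmol.
Outlet amounts (n = n₀ + ν ξ):
  A: 227 − 2(97.8) = 31.4
  B: 0 + 1(97.8) = 97.8
Total out = 129.2 kmol; y_A = 31.4 / 129.2 = 0.243.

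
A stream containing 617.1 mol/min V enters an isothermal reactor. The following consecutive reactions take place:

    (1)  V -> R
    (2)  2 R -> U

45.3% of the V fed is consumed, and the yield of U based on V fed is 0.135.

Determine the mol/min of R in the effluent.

Conversion of V: V consumed = 1ξ₁ = 0.453 × 617.1 → ξ₁ = 279.5 mol/min.
Yield of U: 1ξ₂ / 617.1 = 0.135 → ξ₂ = 83.31 mol/min.
Outlet amounts (n = n₀ + Σ ν·ξ):
  V: 617.1 − 1(279.5) = 337.6
  R: 0 + 1(279.5) − 2(83.31) = 112.9
  U: 0 + 1(83.31) = 83.31

113 mol/min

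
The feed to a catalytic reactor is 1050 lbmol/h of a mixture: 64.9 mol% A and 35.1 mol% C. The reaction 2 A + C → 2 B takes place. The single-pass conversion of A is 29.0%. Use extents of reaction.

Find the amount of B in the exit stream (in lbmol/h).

A reacted = 0.29 × 681.5 = 197.6 lbmol/h; ν_A = −2, so ξ = 197.6/2 = 98.81 lbmol/h.
Outlet amounts (n = n₀ + ν ξ):
  A: 681.5 − 2(98.81) = 483.8
  C: 368.6 − 1(98.81) = 269.7
  B: 0 + 2(98.81) = 197.6

198 lbmol/h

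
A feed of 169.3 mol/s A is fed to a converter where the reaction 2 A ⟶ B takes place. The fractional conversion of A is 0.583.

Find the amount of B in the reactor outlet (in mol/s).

49.4 mol/s

A reacted = 0.583 × 169.3 = 98.7 mol/s; ν_A = −2, so ξ = 98.7/2 = 49.35 mol/s.
Outlet amounts (n = n₀ + ν ξ):
  A: 169.3 − 2(49.35) = 70.6
  B: 0 + 1(49.35) = 49.35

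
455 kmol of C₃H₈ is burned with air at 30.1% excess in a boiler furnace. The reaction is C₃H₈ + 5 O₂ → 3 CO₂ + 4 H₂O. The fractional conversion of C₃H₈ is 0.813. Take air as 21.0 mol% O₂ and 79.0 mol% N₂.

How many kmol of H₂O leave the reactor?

1480 kmol

Stoichiometric O₂ = 5 × 455 = 2275 kmol; O₂ fed = 2275 × 1.301 = 2960 kmol.
N₂ fed = 2960 × 79/21 = 11130 kmol.
Fuel reacted = 0.813 × 455 → ξ = 369.9 kmol.
Outlet (n = n₀ + ν ξ):
  C₃H₈: 455 − 1(369.9) = 85.09
  O₂: 2960 − 5(369.9) = 1110
  N₂: 11130 (inert)
  CO₂: 0 + 3(369.9) = 1110
  H₂O: 0 + 4(369.9) = 1480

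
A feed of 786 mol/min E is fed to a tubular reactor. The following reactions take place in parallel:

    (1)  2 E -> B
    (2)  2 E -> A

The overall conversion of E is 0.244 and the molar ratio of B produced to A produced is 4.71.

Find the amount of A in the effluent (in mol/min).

16.8 mol/min

Conversion of E: E consumed = 0.244 × 786 = 191.8 mol/min = 2ξ₁ + 2ξ₂.
Selectivity: 1ξ₁ / (1ξ₂) = 4.71 → ξ₁ = 4.71 ξ₂.
Substitute: (2·4.71 + 2) ξ₂ = 191.8 → ξ₂ = 16.79 mol/min, ξ₁ = 79.1 mol/min.
Outlet amounts (n = n₀ + Σ ν·ξ):
  E: 786 − 2(79.1) − 2(16.79) = 594.2
  B: 0 + 1(79.1) = 79.1
  A: 0 + 1(16.79) = 16.79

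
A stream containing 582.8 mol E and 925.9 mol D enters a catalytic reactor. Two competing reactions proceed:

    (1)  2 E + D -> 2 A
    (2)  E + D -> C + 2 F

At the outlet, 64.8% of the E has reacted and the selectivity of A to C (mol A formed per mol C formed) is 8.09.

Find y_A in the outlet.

Conversion of E: E consumed = 0.648 × 582.8 = 377.7 mol = 2ξ₁ + 1ξ₂.
Selectivity: 2ξ₁ / (1ξ₂) = 8.09 → ξ₁ = 4.045 ξ₂.
Substitute: (2·4.045 + 1) ξ₂ = 377.7 → ξ₂ = 41.55 mol, ξ₁ = 168.1 mol.
Outlet amounts (n = n₀ + Σ ν·ξ):
  E: 582.8 − 2(168.1) − 1(41.55) = 205.1
  D: 925.9 − 1(168.1) − 1(41.55) = 716.3
  A: 0 + 2(168.1) = 336.1
  C: 0 + 1(41.55) = 41.55
  F: 0 + 2(41.55) = 83.09
Total out = 1382 mol; y_A = 336.1 / 1382 = 0.2432.

0.243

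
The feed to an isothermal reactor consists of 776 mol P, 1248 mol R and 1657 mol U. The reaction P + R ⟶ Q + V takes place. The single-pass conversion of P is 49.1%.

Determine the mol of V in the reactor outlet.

381 mol

P reacted = 0.491 × 776 = 381 mol; ν_P = −1, so ξ = 381/1 = 381 mol.
Outlet amounts (n = n₀ + ν ξ):
  P: 776 − 1(381) = 395
  R: 1248 − 1(381) = 867
  Q: 0 + 1(381) = 381
  V: 0 + 1(381) = 381
  U: 1657 (inert)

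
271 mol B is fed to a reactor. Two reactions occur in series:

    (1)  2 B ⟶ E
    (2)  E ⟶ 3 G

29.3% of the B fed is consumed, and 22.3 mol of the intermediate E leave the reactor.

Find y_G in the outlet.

0.196

Conversion of B: B consumed = 2ξ₁ = 0.293 × 271 → ξ₁ = 39.7 mol.
E balance: n_E = 0 + 1ξ₁ − 1ξ₂ = 22.3 → ξ₂ = (1·39.7 − 22.3)/1 = 17.4 mol.
Outlet amounts (n = n₀ + Σ ν·ξ):
  B: 271 − 2(39.7) = 191.6
  E: 0 + 1(39.7) − 1(17.4) = 22.3
  G: 0 + 3(17.4) = 52.2
Total out = 266.1 mol; y_G = 52.2 / 266.1 = 0.1962.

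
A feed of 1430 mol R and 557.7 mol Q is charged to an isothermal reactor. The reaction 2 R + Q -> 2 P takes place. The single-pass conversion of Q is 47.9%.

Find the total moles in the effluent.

Q reacted = 0.479 × 557.7 = 267.1 mol; ν_Q = −1, so ξ = 267.1/1 = 267.1 mol.
Outlet amounts (n = n₀ + ν ξ):
  R: 1430 − 2(267.1) = 895.7
  Q: 557.7 − 1(267.1) = 290.6
  P: 0 + 2(267.1) = 534.3
Total out = 895.7 + 290.6 + 534.3 = 1721 mol.

1720 mol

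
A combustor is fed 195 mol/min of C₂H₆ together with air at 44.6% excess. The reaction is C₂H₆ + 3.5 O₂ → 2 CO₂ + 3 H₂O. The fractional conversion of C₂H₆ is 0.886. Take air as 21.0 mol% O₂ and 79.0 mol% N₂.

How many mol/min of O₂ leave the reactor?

Stoichiometric O₂ = 3.5 × 195 = 682.5 mol/min; O₂ fed = 682.5 × 1.446 = 986.9 mol/min.
N₂ fed = 986.9 × 79/21 = 3713 mol/min.
Fuel reacted = 0.886 × 195 → ξ = 172.8 mol/min.
Outlet (n = n₀ + ν ξ):
  C₂H₆: 195 − 1(172.8) = 22.23
  O₂: 986.9 − 3.5(172.8) = 382.2
  N₂: 3713 (inert)
  CO₂: 0 + 2(172.8) = 345.5
  H₂O: 0 + 3(172.8) = 518.3

382 mol/min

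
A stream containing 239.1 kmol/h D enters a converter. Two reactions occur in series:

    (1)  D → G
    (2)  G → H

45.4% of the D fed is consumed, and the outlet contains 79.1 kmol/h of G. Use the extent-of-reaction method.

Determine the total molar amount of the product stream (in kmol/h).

239 kmol/h

Conversion of D: D consumed = 1ξ₁ = 0.454 × 239.1 → ξ₁ = 108.6 kmol/h.
G balance: n_G = 0 + 1ξ₁ − 1ξ₂ = 79.1 → ξ₂ = (1·108.6 − 79.1)/1 = 29.45 kmol/h.
Outlet amounts (n = n₀ + Σ ν·ξ):
  D: 239.1 − 1(108.6) = 130.5
  G: 0 + 1(108.6) − 1(29.45) = 79.1
  H: 0 + 1(29.45) = 29.45
Total out = 130.5 + 79.1 + 29.45 = 239.1 kmol/h.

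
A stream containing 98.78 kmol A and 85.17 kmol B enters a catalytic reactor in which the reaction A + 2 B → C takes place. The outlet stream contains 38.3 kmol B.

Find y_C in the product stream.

0.171

For B: n = n₀ − 2ξ → 38.3 = 85.17 − 2ξ, giving ξ = 23.44 kmol.
Outlet amounts (n = n₀ + ν ξ):
  A: 98.78 − 1(23.44) = 75.34
  B: 85.17 − 2(23.44) = 38.3
  C: 0 + 1(23.44) = 23.44
Total out = 137.1 kmol; y_C = 23.44 / 137.1 = 0.171.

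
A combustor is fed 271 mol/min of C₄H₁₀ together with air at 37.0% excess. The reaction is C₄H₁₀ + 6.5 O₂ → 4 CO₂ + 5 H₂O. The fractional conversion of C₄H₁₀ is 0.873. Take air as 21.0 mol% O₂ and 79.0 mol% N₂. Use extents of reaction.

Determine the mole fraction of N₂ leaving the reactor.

Stoichiometric O₂ = 6.5 × 271 = 1762 mol/min; O₂ fed = 1762 × 1.370 = 2413 mol/min.
N₂ fed = 2413 × 79/21 = 9078 mol/min.
Fuel reacted = 0.873 × 271 → ξ = 236.6 mol/min.
Outlet (n = n₀ + ν ξ):
  C₄H₁₀: 271 − 1(236.6) = 34.42
  O₂: 2413 − 6.5(236.6) = 875.5
  N₂: 9078 (inert)
  CO₂: 0 + 4(236.6) = 946.3
  H₂O: 0 + 5(236.6) = 1183
Total out = 12120 mol/min; y_N₂ = 9078 / 12120 = 0.7492.

0.749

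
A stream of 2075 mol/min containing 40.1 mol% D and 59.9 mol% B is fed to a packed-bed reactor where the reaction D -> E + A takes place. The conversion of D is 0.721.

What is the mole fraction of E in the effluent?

0.224

D reacted = 0.721 × 832.1 = 599.9 mol/min; ν_D = −1, so ξ = 599.9/1 = 599.9 mol/min.
Outlet amounts (n = n₀ + ν ξ):
  D: 832.1 − 1(599.9) = 232.1
  E: 0 + 1(599.9) = 599.9
  A: 0 + 1(599.9) = 599.9
  B: 1243 (inert)
Total out = 2675 mol/min; y_E = 599.9 / 2675 = 0.2243.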